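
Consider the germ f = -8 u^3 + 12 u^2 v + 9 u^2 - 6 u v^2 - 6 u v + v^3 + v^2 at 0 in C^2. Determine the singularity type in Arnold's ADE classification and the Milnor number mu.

Type A2, Milnor number mu = 2.

The Hessian of f at 0 has rank 1. Corank 1: A-series; mu = 2 gives A_2.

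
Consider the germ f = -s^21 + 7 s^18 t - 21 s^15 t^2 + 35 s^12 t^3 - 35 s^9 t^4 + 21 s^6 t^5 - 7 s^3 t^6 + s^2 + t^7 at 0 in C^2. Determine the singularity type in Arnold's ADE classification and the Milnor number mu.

The Hessian of f at 0 is [[2, 0], [0, 0]] with rank 1, so corank 1. A Groebner basis of the Jacobian ideal J(f) in C{s,t} is {t^6, s}; counting standard monomials gives mu = 6. Corank 1: A-series; mu = 6 gives A_6.

Type A_6, Milnor number mu = 6.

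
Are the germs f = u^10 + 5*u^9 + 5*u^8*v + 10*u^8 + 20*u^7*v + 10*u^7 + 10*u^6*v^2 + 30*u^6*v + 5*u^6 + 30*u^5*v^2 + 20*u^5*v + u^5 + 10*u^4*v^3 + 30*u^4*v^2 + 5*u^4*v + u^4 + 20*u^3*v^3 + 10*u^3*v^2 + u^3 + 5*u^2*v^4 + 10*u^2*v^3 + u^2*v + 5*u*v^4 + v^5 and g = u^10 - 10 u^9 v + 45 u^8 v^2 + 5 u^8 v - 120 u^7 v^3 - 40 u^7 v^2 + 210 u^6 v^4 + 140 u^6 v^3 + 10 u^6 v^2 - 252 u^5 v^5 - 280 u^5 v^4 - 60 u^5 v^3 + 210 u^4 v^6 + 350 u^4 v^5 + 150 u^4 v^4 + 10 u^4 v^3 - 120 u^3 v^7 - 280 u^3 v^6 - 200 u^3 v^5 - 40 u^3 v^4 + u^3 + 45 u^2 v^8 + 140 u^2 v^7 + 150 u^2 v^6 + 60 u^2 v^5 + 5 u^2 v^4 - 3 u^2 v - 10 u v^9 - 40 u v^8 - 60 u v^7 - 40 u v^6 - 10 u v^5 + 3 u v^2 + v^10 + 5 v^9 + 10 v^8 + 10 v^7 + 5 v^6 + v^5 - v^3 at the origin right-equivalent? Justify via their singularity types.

No.

The Hessian of f at 0 is [[0, 0], [0, 0]] with rank 0, so corank 2. A Groebner basis of the Jacobian ideal J(f) in C{u,v} is {-u*v/5 + v^4, u*v^2, u^2 + u*v}; counting standard monomials gives mu = 6. Corank 2; j^3 = u^2*(u + v) has shape L^2 M (L != M), so D-series; mu = 6 gives D_6. The Hessian of g at 0 is [[0, 0], [0, 0]] with rank 0, so corank 2. A Groebner basis of the Jacobian ideal J(g) in C{u,v} is {v^4, u^2 - 2*u*v + v^2}; counting standard monomials gives mu = 8. Corank 2; j^3 = (u - v)^3 is a perfect cube, so E-series; the 5-jet and mu = 8 give E_8. f is D_6 but g is E_8, hence not right-equivalent.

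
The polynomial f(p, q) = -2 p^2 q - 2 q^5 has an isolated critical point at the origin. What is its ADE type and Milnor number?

The Hessian of f at 0 is [[0, 0], [0, 0]] with rank 0, so corank 2. A Groebner basis of the Jacobian ideal J(f) in C{p,q} is {p^2/5 + q^4, p^3, p*q}; counting standard monomials gives mu = 6. Corank 2; j^3 = -2*p^2*q has shape L^2 M (L != M), so D-series; mu = 6 gives D_6.

Type D_6, Milnor number mu = 6.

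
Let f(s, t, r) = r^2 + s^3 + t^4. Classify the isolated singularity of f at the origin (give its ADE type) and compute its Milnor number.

Type E_6, Milnor number mu = 6.

The Hessian of f at 0 has rank 1. Corank 2; j^3 = s^3 is a perfect cube, so E-series; the 4-jet and mu = 6 give E_6.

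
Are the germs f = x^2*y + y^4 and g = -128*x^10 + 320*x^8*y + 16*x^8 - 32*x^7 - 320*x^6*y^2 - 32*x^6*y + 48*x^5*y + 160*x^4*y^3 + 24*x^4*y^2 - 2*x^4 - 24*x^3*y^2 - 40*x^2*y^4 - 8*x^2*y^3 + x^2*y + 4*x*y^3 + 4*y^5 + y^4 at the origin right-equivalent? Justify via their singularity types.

Yes.

The Hessian of f at 0 has rank 0. Corank 2; j^3 = x^2*y has shape L^2 M (L != M), so D-series; mu = 5 gives D_5. The Hessian of g at 0 has rank 0. Corank 2; j^3 = x^2*y has shape L^2 M (L != M), so D-series; mu = 5 gives D_5. Both have type D_5, hence right-equivalent.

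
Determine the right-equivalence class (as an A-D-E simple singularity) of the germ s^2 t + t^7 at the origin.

D_{8}

The Hessian of f at 0 has rank 0. Corank 2; j^3 = s^2*t has shape L^2 M (L != M), so D-series; mu = 8 gives D_8.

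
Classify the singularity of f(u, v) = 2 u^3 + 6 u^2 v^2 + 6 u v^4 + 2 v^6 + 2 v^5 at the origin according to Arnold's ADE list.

The Hessian of f at 0 is [[0, 0], [0, 0]] with rank 0, so corank 2. A Groebner basis of the Jacobian ideal J(f) in C{u,v} is {v^4, u^3, u^2/2 + u*v^2}; counting standard monomials gives mu = 8. Corank 2; j^3 = 2*u^3 is a perfect cube, so E-series; the 5-jet and mu = 8 give E_8.

E8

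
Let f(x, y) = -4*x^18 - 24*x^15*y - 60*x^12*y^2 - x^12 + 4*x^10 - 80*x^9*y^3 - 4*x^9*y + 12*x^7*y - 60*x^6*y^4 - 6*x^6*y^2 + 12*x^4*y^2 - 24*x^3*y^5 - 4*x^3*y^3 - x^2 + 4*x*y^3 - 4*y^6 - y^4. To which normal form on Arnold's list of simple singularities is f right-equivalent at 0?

A3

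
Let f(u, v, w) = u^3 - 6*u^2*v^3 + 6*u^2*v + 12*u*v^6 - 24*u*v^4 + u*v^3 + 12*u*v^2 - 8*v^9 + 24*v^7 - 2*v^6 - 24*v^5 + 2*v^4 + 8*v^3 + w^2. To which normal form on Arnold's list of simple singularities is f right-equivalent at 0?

E_{7}

The Hessian of f at 0 is [[0, 0, 0], [0, 0, 0], [0, 0, 2]] with rank 1, so corank 2. A Groebner basis of the Jacobian ideal J(f) in C{u,v,w} is {u^3 + 6*u^2*v + 48*u^2 + 192*u*v + 192*v^2, -6*u^2 + u*v^2 - 24*u*v - 24*v^2, 3*u^2 + 12*u*v + v^3 + 12*v^2, w}; counting standard monomials gives mu = 7. Corank 2; j^3 = (u + 2*v)^3 is a perfect cube, so E-series; the 4-jet and mu = 7 give E_7.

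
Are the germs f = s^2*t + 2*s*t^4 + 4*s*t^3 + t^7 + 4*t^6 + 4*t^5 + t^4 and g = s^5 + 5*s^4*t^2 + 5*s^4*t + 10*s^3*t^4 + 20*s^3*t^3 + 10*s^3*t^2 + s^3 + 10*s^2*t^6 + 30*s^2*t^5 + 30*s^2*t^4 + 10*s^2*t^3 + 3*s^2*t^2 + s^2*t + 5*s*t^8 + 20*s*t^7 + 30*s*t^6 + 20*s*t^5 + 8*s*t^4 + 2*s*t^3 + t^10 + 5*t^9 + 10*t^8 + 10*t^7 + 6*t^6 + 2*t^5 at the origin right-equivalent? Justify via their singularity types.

No.

The Hessian of f at 0 has rank 0. Corank 2; j^3 = s^2*t has shape L^2 M (L != M), so D-series; mu = 5 gives D_5. The Hessian of g at 0 has rank 0. Corank 2; j^3 = s^2*(s + t) has shape L^2 M (L != M), so D-series; mu = 6 gives D_6. f is D_5 but g is D_6, hence not right-equivalent.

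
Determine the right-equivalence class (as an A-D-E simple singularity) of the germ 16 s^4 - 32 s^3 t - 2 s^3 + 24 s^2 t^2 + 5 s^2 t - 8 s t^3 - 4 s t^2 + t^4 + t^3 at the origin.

D_{5}

The Hessian of f at 0 has rank 0. Corank 2; j^3 = -(s - t)^2*(2*s - t) has shape L^2 M (L != M), so D-series; mu = 5 gives D_5.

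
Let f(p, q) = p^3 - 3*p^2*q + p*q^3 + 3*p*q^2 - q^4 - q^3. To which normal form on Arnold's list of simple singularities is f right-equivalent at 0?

E_{7}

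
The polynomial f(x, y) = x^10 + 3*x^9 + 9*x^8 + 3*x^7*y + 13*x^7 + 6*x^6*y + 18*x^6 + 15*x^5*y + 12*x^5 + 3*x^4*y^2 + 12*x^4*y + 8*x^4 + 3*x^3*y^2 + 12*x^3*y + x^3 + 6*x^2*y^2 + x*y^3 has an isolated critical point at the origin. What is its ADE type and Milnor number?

Type E7, Milnor number mu = 7.

The Hessian of f at 0 has rank 0. Corank 2; j^3 = x^3 is a perfect cube, so E-series; the 4-jet and mu = 7 give E_7.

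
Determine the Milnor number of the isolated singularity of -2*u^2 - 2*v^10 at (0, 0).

9

The Hessian of f at 0 is [[-4, 0], [0, 0]] with rank 1, so corank 1. A Groebner basis of the Jacobian ideal J(f) in C{u,v} is {v^9, u}; counting standard monomials gives mu = 9. Corank 1: A-series; mu = 9 gives A_9.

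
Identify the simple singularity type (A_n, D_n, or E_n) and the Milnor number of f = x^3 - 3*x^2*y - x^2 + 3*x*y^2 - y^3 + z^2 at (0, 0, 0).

Type A2, Milnor number mu = 2.

The Hessian of f at 0 has rank 2. Corank 1: A-series; mu = 2 gives A_2.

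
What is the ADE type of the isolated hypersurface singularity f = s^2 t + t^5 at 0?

D6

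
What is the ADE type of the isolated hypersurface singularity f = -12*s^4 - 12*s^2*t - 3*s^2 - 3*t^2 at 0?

A1

The Hessian of f at 0 has rank 2. Corank 0: nondegenerate Morse point, so A_1.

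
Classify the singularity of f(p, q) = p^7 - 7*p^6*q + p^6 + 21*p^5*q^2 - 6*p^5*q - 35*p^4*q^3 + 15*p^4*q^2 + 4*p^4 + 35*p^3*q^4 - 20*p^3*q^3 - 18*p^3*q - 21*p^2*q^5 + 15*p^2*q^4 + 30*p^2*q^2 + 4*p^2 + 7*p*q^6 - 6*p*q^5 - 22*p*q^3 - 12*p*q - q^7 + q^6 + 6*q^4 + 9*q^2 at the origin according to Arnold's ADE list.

The Hessian of f at 0 has rank 1. Corank 1: A-series; mu = 6 gives A_6.

A6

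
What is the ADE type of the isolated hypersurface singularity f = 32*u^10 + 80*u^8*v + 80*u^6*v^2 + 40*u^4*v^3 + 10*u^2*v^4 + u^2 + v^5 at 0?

The Hessian of f at 0 is [[2, 0], [0, 0]] with rank 1, so corank 1. A Groebner basis of the Jacobian ideal J(f) in C{u,v} is {v^4, u}; counting standard monomials gives mu = 4. Corank 1: A-series; mu = 4 gives A_4.

A_{4}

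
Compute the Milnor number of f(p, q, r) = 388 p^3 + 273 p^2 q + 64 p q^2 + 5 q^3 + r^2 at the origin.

The Hessian of f at 0 is [[0, 0, 0], [0, 0, 0], [0, 0, 2]] with rank 1, so corank 2. A Groebner basis of the Jacobian ideal J(f) in C{p,q,r} is {q^3, p^2 - q^2/33, p*q + 2*q^2/11, r}; counting standard monomials gives mu = 4. Corank 2; j^3 = (4*p + q)*(97*p^2 + 44*p*q + 5*q^2) splits into three distinct lines over C (the quadratic factor has nonzero discriminant), so D_4.

4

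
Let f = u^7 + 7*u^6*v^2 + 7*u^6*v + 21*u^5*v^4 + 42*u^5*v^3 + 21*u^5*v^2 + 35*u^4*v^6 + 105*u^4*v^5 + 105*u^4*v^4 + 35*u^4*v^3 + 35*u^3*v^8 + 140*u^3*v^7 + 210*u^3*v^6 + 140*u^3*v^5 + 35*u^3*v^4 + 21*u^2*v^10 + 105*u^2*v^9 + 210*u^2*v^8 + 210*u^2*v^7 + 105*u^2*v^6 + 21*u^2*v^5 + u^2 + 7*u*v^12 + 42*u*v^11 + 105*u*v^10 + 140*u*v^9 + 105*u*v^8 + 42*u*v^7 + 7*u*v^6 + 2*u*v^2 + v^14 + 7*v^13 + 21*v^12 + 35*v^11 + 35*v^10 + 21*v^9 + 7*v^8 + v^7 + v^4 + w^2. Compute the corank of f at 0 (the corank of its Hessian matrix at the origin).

1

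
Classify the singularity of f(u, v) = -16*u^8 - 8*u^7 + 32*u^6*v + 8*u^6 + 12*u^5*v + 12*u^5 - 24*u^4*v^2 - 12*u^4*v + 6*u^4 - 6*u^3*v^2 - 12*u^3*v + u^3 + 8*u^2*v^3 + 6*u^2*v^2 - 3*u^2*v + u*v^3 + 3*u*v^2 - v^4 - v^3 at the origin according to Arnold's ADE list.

E_7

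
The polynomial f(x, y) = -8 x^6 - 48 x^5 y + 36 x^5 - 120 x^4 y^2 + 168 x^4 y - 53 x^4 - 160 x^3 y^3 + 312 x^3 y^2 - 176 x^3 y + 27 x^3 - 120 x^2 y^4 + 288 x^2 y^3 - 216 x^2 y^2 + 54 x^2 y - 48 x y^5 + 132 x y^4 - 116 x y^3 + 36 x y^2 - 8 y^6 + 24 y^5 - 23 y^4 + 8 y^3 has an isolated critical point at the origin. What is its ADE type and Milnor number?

The Hessian of f at 0 has rank 0. Corank 2; j^3 = (3*x + 2*y)^3 is a perfect cube, so E-series; the 4-jet and mu = 6 give E_6.

Type E_6, Milnor number mu = 6.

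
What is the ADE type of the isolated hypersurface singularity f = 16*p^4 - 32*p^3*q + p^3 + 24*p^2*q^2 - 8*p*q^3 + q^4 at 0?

The Hessian of f at 0 has rank 0. Corank 2; j^3 = p^3 is a perfect cube, so E-series; the 4-jet and mu = 6 give E_6.

E6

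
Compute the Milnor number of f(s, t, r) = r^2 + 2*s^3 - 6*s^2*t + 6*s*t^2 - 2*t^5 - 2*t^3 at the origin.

The Hessian of f at 0 has rank 1. Corank 2; j^3 = 2*(s - t)^3 is a perfect cube, so E-series; the 5-jet and mu = 8 give E_8.

8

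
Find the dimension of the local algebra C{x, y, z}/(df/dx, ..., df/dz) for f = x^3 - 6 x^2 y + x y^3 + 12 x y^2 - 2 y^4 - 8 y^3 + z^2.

7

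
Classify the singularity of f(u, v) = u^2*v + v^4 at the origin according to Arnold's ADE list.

D5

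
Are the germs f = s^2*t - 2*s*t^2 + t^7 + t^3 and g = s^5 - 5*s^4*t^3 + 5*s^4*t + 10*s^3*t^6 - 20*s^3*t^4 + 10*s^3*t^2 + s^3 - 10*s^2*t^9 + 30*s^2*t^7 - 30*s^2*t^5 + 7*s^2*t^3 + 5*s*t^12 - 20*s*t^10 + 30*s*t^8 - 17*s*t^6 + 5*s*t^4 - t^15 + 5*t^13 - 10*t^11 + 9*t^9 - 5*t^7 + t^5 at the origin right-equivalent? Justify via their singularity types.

No.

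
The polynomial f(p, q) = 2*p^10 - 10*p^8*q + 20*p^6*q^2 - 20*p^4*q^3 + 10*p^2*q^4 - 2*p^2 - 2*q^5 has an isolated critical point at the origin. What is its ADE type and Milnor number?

Type A_{4}, Milnor number mu = 4.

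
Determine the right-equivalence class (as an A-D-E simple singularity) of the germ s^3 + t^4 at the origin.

E6

The Hessian of f at 0 is [[0, 0], [0, 0]] with rank 0, so corank 2. A Groebner basis of the Jacobian ideal J(f) in C{s,t} is {t^3, s^2}; counting standard monomials gives mu = 6. Corank 2; j^3 = s^3 is a perfect cube, so E-series; the 4-jet and mu = 6 give E_6.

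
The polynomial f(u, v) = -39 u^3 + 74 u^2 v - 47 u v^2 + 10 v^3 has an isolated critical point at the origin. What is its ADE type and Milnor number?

Type D4, Milnor number mu = 4.

The Hessian of f at 0 has rank 0. Corank 2; j^3 = -(3*u - 2*v)*(13*u^2 - 16*u*v + 5*v^2) splits into three distinct lines over C (the quadratic factor has nonzero discriminant), so D_4.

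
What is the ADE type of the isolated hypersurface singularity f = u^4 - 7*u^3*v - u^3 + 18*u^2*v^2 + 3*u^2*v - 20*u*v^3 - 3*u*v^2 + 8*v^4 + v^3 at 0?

The Hessian of f at 0 has rank 0. Corank 2; j^3 = -(u - v)^3 is a perfect cube, so E-series; the 4-jet and mu = 7 give E_7.

E7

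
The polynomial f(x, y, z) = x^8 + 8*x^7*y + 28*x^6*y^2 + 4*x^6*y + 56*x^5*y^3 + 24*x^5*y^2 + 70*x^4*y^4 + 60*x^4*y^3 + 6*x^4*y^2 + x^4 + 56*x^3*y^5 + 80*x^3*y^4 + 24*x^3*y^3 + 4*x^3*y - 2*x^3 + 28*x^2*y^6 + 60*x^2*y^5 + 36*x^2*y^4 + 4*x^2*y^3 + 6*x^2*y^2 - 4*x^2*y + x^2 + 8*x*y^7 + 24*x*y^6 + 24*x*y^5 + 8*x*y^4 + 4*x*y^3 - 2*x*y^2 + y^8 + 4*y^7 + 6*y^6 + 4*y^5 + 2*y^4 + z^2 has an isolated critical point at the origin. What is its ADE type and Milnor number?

The Hessian of f at 0 has rank 2. Corank 1: A-series; mu = 3 gives A_3.

Type A_3, Milnor number mu = 3.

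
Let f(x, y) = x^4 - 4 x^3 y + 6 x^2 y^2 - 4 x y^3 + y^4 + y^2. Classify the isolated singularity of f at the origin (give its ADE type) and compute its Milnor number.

Type A3, Milnor number mu = 3.

The Hessian of f at 0 has rank 1. Corank 1: A-series; mu = 3 gives A_3.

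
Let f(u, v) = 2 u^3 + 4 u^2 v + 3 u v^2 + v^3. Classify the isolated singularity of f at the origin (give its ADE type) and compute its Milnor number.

The Hessian of f at 0 has rank 0. Corank 2; j^3 = (u + v)*(2*u^2 + 2*u*v + v^2) splits into three distinct lines over C (the quadratic factor has nonzero discriminant), so D_4.

Type D_{4}, Milnor number mu = 4.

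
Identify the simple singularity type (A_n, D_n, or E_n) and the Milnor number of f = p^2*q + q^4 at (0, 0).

The Hessian of f at 0 has rank 0. Corank 2; j^3 = p^2*q has shape L^2 M (L != M), so D-series; mu = 5 gives D_5.

Type D5, Milnor number mu = 5.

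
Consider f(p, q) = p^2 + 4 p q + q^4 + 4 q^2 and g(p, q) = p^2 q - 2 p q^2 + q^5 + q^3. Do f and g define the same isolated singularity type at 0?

The Hessian of f at 0 is [[2, 4], [4, 8]] with rank 1, so corank 1. A Groebner basis of the Jacobian ideal J(f) in C{p,q} is {q^3, p + 2*q}; counting standard monomials gives mu = 3. Corank 1: A-series; mu = 3 gives A_3. The Hessian of g at 0 is [[0, 0], [0, 0]] with rank 0, so corank 2. A Groebner basis of the Jacobian ideal J(g) in C{p,q} is {p^2/5 + q^4 - q^2/5, p^3 - q^3, p*q - q^2}; counting standard monomials gives mu = 6. Corank 2; j^3 = q*(p - q)^2 has shape L^2 M (L != M), so D-series; mu = 6 gives D_6. f is A_3 but g is D_6, hence not right-equivalent.

No.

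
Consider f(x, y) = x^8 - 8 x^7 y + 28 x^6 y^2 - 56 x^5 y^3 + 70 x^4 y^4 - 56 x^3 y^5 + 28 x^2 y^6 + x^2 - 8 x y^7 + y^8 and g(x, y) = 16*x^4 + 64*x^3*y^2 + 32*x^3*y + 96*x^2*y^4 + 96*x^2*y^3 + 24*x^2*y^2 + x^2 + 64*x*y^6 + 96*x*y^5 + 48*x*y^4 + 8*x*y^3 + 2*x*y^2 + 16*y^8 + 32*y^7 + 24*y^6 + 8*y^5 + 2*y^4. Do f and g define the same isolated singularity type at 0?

No.

The Hessian of f at 0 is [[2, 0], [0, 0]] with rank 1, so corank 1. A Groebner basis of the Jacobian ideal J(f) in C{x,y} is {y^7, x}; counting standard monomials gives mu = 7. Corank 1: A-series; mu = 7 gives A_7. The Hessian of g at 0 is [[2, 0], [0, 0]] with rank 1, so corank 1. A Groebner basis of the Jacobian ideal J(g) in C{x,y} is {x^2, x*y, x + y^2}; counting standard monomials gives mu = 3. Corank 1: A-series; mu = 3 gives A_3. f is A_7 but g is A_3, hence not right-equivalent.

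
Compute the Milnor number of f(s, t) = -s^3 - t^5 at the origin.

The Hessian of f at 0 has rank 0. Corank 2; j^3 = -s^3 is a perfect cube, so E-series; the 5-jet and mu = 8 give E_8.

8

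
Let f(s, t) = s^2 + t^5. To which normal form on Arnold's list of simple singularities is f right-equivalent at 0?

The Hessian of f at 0 is [[2, 0], [0, 0]] with rank 1, so corank 1. A Groebner basis of the Jacobian ideal J(f) in C{s,t} is {t^4, s}; counting standard monomials gives mu = 4. Corank 1: A-series; mu = 4 gives A_4.

A_{4}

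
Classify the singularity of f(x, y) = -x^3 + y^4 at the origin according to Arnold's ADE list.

E6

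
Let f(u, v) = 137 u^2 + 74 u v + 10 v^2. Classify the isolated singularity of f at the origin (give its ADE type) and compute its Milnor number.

Type A1, Milnor number mu = 1.

The Hessian of f at 0 is [[274, 74], [74, 20]] with rank 2, so corank 0. A Groebner basis of the Jacobian ideal J(f) in C{u,v} is {u, v}; counting standard monomials gives mu = 1. Corank 0: nondegenerate Morse point, so A_1.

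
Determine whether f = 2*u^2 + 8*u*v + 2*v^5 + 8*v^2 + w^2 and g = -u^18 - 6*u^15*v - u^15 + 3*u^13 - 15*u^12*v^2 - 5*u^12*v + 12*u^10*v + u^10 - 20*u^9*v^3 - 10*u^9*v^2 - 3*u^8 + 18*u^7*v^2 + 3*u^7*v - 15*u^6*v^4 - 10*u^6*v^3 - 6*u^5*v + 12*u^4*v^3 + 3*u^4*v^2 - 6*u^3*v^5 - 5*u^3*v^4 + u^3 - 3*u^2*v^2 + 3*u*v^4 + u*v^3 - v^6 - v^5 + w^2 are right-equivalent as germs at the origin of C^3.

The Hessian of f at 0 has rank 2. Corank 1: A-series; mu = 4 gives A_4. The Hessian of g at 0 has rank 1. Corank 2; j^3 = u^3 is a perfect cube, so E-series; the 4-jet and mu = 7 give E_7. f is A_4 but g is E_7, hence not right-equivalent.

No.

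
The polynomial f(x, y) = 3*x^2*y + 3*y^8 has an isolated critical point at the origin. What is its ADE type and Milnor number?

Type D_9, Milnor number mu = 9.

The Hessian of f at 0 has rank 0. Corank 2; j^3 = 3*x^2*y has shape L^2 M (L != M), so D-series; mu = 9 gives D_9.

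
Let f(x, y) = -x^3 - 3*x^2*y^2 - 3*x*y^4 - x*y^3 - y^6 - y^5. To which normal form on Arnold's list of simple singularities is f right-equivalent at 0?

The Hessian of f at 0 has rank 0. Corank 2; j^3 = -x^3 is a perfect cube, so E-series; the 4-jet and mu = 7 give E_7.

E_7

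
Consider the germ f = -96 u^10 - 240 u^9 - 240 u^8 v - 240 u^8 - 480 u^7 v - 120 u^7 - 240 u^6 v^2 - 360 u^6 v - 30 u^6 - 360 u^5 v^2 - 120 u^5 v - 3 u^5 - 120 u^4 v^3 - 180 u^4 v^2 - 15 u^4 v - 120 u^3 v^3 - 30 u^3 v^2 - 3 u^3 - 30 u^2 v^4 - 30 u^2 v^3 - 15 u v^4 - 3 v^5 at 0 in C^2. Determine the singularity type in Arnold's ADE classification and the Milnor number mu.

Type E8, Milnor number mu = 8.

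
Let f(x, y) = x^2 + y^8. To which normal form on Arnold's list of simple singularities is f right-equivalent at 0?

A7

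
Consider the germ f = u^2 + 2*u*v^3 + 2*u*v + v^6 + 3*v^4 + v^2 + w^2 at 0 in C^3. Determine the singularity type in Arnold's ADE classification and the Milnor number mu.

Type A_{3}, Milnor number mu = 3.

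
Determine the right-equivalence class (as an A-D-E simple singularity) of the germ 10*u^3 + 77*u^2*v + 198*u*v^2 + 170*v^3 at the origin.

The Hessian of f at 0 has rank 0. Corank 2; j^3 = (2*u + 5*v)*(5*u^2 + 26*u*v + 34*v^2) splits into three distinct lines over C (the quadratic factor has nonzero discriminant), so D_4.

D_{4}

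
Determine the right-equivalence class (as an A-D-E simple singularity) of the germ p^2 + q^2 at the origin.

A_{1}

The Hessian of f at 0 has rank 2. Corank 0: nondegenerate Morse point, so A_1.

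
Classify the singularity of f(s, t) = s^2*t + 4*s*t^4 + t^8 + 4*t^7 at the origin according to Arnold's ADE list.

D_9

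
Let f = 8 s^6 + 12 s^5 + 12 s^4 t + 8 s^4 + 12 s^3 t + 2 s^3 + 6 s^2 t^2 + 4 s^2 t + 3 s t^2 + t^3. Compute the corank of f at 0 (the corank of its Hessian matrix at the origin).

2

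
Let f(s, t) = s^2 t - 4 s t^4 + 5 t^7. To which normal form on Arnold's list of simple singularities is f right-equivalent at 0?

D_{8}

The Hessian of f at 0 has rank 0. Corank 2; j^3 = s^2*t has shape L^2 M (L != M), so D-series; mu = 8 gives D_8.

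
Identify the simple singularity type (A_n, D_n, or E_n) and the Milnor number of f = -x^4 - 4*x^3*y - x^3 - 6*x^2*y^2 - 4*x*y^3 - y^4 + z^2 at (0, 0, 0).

Type E_6, Milnor number mu = 6.

The Hessian of f at 0 has rank 1. Corank 2; j^3 = -x^3 is a perfect cube, so E-series; the 4-jet and mu = 6 give E_6.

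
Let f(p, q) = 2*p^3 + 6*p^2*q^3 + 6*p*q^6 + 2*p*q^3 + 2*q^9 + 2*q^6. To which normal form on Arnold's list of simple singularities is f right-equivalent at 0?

The Hessian of f at 0 has rank 0. Corank 2; j^3 = 2*p^3 is a perfect cube, so E-series; the 4-jet and mu = 7 give E_7.

E_7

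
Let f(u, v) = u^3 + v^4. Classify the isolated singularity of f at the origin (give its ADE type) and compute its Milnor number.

The Hessian of f at 0 has rank 0. Corank 2; j^3 = u^3 is a perfect cube, so E-series; the 4-jet and mu = 6 give E_6.

Type E_{6}, Milnor number mu = 6.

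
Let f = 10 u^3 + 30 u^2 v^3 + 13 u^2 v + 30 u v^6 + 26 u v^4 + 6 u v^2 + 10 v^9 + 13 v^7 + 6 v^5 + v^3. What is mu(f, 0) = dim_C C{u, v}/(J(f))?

4

The Hessian of f at 0 is [[0, 0], [0, 0]] with rank 0, so corank 2. A Groebner basis of the Jacobian ideal J(f) in C{u,v} is {v^3, u^2 - 3*v^2/11, u*v + 6*v^2/11}; counting standard monomials gives mu = 4. Corank 2; j^3 = (2*u + v)*(5*u^2 + 4*u*v + v^2) splits into three distinct lines over C (the quadratic factor has nonzero discriminant), so D_4.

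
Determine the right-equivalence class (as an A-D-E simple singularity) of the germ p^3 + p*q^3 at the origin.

The Hessian of f at 0 has rank 0. Corank 2; j^3 = p^3 is a perfect cube, so E-series; the 4-jet and mu = 7 give E_7.

E_7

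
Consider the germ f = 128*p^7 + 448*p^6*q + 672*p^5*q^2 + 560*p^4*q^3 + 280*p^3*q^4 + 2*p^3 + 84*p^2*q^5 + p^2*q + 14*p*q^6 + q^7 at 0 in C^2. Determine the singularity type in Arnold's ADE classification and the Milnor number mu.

The Hessian of f at 0 has rank 0. Corank 2; j^3 = p^2*(2*p + q) has shape L^2 M (L != M), so D-series; mu = 8 gives D_8.

Type D8, Milnor number mu = 8.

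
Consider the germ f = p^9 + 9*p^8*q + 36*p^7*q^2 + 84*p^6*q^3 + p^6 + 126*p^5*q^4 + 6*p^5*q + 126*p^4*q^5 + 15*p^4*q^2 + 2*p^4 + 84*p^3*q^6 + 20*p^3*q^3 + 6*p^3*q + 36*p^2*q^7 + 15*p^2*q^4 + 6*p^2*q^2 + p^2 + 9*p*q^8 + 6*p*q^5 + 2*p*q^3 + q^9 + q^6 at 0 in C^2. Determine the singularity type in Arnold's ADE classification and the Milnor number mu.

Type A8, Milnor number mu = 8.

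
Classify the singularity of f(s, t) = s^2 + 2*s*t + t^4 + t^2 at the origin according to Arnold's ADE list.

A_3

The Hessian of f at 0 is [[2, 2], [2, 2]] with rank 1, so corank 1. A Groebner basis of the Jacobian ideal J(f) in C{s,t} is {t^3, s + t}; counting standard monomials gives mu = 3. Corank 1: A-series; mu = 3 gives A_3.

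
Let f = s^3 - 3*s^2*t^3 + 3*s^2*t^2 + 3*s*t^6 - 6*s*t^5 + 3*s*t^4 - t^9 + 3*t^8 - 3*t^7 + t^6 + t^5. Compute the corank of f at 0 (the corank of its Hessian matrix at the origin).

2

Hessian at 0 has rank 0.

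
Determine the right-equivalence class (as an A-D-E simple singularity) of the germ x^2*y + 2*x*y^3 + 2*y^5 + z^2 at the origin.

The Hessian of f at 0 has rank 1. Corank 2; j^3 = x^2*y has shape L^2 M (L != M), so D-series; mu = 6 gives D_6.

D_6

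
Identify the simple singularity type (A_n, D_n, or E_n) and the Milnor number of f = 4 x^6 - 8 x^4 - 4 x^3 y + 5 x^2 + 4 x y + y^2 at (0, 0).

The Hessian of f at 0 is [[10, 4], [4, 2]] with rank 2, so corank 0. A Groebner basis of the Jacobian ideal J(f) in C{x,y} is {x, y}; counting standard monomials gives mu = 1. Corank 0: nondegenerate Morse point, so A_1.

Type A_{1}, Milnor number mu = 1.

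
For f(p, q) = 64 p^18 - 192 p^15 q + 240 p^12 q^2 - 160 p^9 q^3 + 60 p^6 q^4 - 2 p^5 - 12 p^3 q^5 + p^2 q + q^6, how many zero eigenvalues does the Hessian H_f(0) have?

2

Hessian at 0 has rank 0.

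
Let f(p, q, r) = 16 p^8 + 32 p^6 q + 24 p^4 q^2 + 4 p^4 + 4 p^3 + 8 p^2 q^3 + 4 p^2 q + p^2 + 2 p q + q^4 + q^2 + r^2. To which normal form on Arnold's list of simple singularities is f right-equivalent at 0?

A_3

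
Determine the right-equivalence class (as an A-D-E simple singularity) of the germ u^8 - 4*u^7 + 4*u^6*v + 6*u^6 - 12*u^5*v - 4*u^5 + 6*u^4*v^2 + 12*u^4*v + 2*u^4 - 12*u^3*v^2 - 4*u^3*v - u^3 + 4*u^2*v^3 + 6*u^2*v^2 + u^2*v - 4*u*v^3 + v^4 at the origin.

The Hessian of f at 0 has rank 0. Corank 2; j^3 = -u^2*(u - v) has shape L^2 M (L != M), so D-series; mu = 5 gives D_5.

D_5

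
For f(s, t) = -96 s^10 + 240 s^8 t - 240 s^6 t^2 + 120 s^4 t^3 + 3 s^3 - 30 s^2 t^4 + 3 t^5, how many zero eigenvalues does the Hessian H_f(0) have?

Hessian at 0 has rank 0.

2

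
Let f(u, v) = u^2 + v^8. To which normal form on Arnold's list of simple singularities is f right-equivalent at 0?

A7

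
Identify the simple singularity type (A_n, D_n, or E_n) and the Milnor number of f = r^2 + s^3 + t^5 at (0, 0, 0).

The Hessian of f at 0 has rank 1. Corank 2; j^3 = s^3 is a perfect cube, so E-series; the 5-jet and mu = 8 give E_8.

Type E_{8}, Milnor number mu = 8.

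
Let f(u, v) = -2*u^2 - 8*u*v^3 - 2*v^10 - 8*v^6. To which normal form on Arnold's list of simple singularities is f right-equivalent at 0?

A_{9}

The Hessian of f at 0 has rank 1. Corank 1: A-series; mu = 9 gives A_9.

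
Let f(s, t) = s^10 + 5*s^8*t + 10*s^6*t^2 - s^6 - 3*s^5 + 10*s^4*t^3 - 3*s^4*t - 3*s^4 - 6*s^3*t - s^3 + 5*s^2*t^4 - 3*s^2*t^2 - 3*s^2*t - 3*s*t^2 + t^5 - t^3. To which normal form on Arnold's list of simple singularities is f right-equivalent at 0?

The Hessian of f at 0 is [[0, 0], [0, 0]] with rank 0, so corank 2. A Groebner basis of the Jacobian ideal J(f) in C{s,t} is {s^2/4 + s*t^3 + s*t^2/2 + s*t/2 + t^3/2 + t^2/4, t^4, s^3 + 3*s^2/2 + 3*s*t + t^3 + 3*t^2/2, s^2*t - s^2/2 + s*t^2 - s*t - t^2/2}; counting standard monomials gives mu = 8. Corank 2; j^3 = -(s + t)^3 is a perfect cube, so E-series; the 5-jet and mu = 8 give E_8.

E8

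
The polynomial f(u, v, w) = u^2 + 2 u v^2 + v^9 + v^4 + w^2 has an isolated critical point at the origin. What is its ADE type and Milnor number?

The Hessian of f at 0 has rank 2. Corank 1: A-series; mu = 8 gives A_8.

Type A8, Milnor number mu = 8.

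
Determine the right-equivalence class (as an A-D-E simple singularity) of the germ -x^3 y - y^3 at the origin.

The Hessian of f at 0 has rank 0. Corank 2; j^3 = -y^3 is a perfect cube, so E-series; the 4-jet and mu = 7 give E_7.

E_7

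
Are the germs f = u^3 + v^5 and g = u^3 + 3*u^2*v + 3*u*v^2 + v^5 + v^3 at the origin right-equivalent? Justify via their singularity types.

Yes.

The Hessian of f at 0 has rank 0. Corank 2; j^3 = u^3 is a perfect cube, so E-series; the 5-jet and mu = 8 give E_8. The Hessian of g at 0 has rank 0. Corank 2; j^3 = (u + v)^3 is a perfect cube, so E-series; the 5-jet and mu = 8 give E_8. Both have type E_8, hence right-equivalent.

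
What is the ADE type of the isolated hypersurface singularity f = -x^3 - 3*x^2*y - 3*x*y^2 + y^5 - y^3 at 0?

E_{8}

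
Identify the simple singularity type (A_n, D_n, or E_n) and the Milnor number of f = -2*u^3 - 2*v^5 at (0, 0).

Type E_8, Milnor number mu = 8.

The Hessian of f at 0 is [[0, 0], [0, 0]] with rank 0, so corank 2. A Groebner basis of the Jacobian ideal J(f) in C{u,v} is {v^4, u^2}; counting standard monomials gives mu = 8. Corank 2; j^3 = -2*u^3 is a perfect cube, so E-series; the 5-jet and mu = 8 give E_8.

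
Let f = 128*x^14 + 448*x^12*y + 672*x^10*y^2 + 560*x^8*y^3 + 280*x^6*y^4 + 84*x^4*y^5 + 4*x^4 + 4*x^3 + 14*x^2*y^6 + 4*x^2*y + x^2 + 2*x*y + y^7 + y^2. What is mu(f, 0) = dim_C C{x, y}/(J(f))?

The Hessian of f at 0 is [[2, 2], [2, 2]] with rank 1, so corank 1. A Groebner basis of the Jacobian ideal J(f) in C{x,y} is {7*x*y/6 - 5*x/24 + y^4 + 2*y^3/3 + 3*y^2/4 - 5*y/24, x*y^2 - 2*x*y/3 + x/12 + y^3/3 - y^2/2 + y/12, x^2 + x/2 + y/2}; counting standard monomials gives mu = 6. Corank 1: A-series; mu = 6 gives A_6.

6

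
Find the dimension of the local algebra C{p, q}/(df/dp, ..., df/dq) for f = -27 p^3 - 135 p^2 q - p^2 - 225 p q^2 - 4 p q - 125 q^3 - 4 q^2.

The Hessian of f at 0 is [[-2, -4], [-4, -8]] with rank 1, so corank 1. A Groebner basis of the Jacobian ideal J(f) in C{p,q} is {q^2, p + 2*q}; counting standard monomials gives mu = 2. Corank 1: A-series; mu = 2 gives A_2.

2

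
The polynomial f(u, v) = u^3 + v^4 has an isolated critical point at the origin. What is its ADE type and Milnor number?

Type E_6, Milnor number mu = 6.

The Hessian of f at 0 is [[0, 0], [0, 0]] with rank 0, so corank 2. A Groebner basis of the Jacobian ideal J(f) in C{u,v} is {v^3, u^2}; counting standard monomials gives mu = 6. Corank 2; j^3 = u^3 is a perfect cube, so E-series; the 4-jet and mu = 6 give E_6.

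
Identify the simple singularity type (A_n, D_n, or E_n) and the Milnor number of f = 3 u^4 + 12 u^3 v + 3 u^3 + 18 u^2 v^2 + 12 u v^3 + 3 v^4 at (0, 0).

Type E_6, Milnor number mu = 6.

The Hessian of f at 0 has rank 0. Corank 2; j^3 = 3*u^3 is a perfect cube, so E-series; the 4-jet and mu = 6 give E_6.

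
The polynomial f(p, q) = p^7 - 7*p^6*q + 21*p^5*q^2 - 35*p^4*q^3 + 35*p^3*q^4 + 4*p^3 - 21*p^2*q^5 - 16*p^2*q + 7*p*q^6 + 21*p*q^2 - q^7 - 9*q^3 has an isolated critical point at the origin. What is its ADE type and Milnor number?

Type D8, Milnor number mu = 8.

The Hessian of f at 0 has rank 0. Corank 2; j^3 = (p - q)*(2*p - 3*q)^2 has shape L^2 M (L != M), so D-series; mu = 8 gives D_8.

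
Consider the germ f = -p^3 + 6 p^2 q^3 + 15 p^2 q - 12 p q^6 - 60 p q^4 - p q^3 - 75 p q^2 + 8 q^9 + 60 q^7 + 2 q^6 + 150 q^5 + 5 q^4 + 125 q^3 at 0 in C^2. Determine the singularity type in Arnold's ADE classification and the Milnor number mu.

The Hessian of f at 0 has rank 0. Corank 2; j^3 = -(p - 5*q)^3 is a perfect cube, so E-series; the 4-jet and mu = 7 give E_7.

Type E_7, Milnor number mu = 7.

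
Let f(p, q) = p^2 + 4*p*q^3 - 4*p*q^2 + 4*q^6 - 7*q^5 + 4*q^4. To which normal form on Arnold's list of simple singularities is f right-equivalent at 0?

A_4

The Hessian of f at 0 has rank 1. Corank 1: A-series; mu = 4 gives A_4.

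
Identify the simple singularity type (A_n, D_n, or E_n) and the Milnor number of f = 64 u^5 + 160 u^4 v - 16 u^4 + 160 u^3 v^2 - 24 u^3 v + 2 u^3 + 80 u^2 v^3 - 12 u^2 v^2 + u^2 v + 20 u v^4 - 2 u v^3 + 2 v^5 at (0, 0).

The Hessian of f at 0 has rank 0. Corank 2; j^3 = u^2*(2*u + v) has shape L^2 M (L != M), so D-series; mu = 6 gives D_6.

Type D6, Milnor number mu = 6.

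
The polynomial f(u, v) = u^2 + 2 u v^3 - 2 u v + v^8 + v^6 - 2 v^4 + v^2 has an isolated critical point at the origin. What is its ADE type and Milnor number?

Type A_7, Milnor number mu = 7.

The Hessian of f at 0 has rank 1. Corank 1: A-series; mu = 7 gives A_7.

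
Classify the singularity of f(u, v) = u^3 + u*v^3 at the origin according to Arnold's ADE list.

The Hessian of f at 0 has rank 0. Corank 2; j^3 = u^3 is a perfect cube, so E-series; the 4-jet and mu = 7 give E_7.

E7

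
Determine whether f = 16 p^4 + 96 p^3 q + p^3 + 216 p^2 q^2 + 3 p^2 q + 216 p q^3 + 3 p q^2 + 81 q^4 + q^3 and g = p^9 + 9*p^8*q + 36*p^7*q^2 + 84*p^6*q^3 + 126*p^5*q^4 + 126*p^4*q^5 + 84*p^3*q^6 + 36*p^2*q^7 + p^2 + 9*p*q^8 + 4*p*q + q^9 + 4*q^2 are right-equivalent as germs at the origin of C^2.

No.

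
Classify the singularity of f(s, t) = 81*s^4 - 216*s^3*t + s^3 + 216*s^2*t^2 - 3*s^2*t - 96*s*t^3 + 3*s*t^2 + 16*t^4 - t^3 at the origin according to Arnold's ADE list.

The Hessian of f at 0 has rank 0. Corank 2; j^3 = (s - t)^3 is a perfect cube, so E-series; the 4-jet and mu = 6 give E_6.

E_{6}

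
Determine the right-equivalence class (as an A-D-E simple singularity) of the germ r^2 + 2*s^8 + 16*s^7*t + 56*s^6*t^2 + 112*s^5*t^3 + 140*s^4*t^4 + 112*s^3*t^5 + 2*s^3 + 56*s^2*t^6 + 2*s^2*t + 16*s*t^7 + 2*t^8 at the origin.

The Hessian of f at 0 is [[0, 0, 0], [0, 0, 0], [0, 0, 2]] with rank 1, so corank 2. A Groebner basis of the Jacobian ideal J(f) in C{s,t,r} is {-s*t/8 + t^7, s*t^2, s^2 + s*t, r}; counting standard monomials gives mu = 9. Corank 2; j^3 = 2*s^2*(s + t) has shape L^2 M (L != M), so D-series; mu = 9 gives D_9.

D_{9}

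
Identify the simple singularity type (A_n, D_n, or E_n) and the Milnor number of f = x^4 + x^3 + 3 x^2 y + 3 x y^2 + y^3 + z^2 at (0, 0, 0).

The Hessian of f at 0 has rank 1. Corank 2; j^3 = (x + y)^3 is a perfect cube, so E-series; the 4-jet and mu = 6 give E_6.

Type E_6, Milnor number mu = 6.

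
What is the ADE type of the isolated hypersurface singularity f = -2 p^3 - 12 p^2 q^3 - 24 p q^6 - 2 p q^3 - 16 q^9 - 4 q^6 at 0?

E7

The Hessian of f at 0 is [[0, 0], [0, 0]] with rank 0, so corank 2. A Groebner basis of the Jacobian ideal J(f) in C{p,q} is {p^3, p*q^2, 3*p^2 + q^3}; counting standard monomials gives mu = 7. Corank 2; j^3 = -2*p^3 is a perfect cube, so E-series; the 4-jet and mu = 7 give E_7.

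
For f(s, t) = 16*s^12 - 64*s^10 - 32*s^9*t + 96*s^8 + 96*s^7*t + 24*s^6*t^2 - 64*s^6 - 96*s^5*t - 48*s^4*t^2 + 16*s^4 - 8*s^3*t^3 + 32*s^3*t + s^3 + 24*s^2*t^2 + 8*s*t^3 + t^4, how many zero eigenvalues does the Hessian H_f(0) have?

Hessian at 0 has rank 0.

2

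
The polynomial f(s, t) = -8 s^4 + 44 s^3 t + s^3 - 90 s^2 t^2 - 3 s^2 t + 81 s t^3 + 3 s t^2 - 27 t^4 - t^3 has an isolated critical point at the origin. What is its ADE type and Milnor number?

Type E_{7}, Milnor number mu = 7.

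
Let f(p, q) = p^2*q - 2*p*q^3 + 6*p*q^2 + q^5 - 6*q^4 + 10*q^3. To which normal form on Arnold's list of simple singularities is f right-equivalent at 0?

The Hessian of f at 0 has rank 0. Corank 2; j^3 = q*(p^2 + 6*p*q + 10*q^2) splits into three distinct lines over C (the quadratic factor has nonzero discriminant), so D_4.

D_4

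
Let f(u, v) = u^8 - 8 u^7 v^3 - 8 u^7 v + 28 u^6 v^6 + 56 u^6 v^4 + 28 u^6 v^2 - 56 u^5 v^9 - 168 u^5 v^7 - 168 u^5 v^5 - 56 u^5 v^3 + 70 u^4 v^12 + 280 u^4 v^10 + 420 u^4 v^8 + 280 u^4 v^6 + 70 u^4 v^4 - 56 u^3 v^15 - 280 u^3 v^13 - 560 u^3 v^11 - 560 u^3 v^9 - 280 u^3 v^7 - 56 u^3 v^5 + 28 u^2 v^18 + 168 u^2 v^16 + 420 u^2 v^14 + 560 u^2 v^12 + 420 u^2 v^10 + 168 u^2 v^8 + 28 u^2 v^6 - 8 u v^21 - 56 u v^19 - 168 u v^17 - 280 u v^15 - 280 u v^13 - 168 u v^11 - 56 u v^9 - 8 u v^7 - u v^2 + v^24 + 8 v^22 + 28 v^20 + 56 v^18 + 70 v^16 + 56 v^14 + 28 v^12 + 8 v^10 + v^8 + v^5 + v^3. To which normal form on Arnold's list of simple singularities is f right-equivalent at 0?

D_9

The Hessian of f at 0 is [[0, 0], [0, 0]] with rank 0, so corank 2. A Groebner basis of the Jacobian ideal J(f) in C{u,v} is {u^7 - v^2/8, v^3, u*v - v^2}; counting standard monomials gives mu = 9. Corank 2; j^3 = -v^2*(u - v) has shape L^2 M (L != M), so D-series; mu = 9 gives D_9.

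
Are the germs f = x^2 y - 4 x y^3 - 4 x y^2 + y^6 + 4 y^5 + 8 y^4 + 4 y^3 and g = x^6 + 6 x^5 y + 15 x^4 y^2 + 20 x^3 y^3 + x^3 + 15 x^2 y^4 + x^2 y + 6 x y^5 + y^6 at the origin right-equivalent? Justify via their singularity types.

Yes.

The Hessian of f at 0 has rank 0. Corank 2; j^3 = y*(x - 2*y)^2 has shape L^2 M (L != M), so D-series; mu = 7 gives D_7. The Hessian of g at 0 has rank 0. Corank 2; j^3 = x^2*(x + y) has shape L^2 M (L != M), so D-series; mu = 7 gives D_7. Both have type D_7, hence right-equivalent.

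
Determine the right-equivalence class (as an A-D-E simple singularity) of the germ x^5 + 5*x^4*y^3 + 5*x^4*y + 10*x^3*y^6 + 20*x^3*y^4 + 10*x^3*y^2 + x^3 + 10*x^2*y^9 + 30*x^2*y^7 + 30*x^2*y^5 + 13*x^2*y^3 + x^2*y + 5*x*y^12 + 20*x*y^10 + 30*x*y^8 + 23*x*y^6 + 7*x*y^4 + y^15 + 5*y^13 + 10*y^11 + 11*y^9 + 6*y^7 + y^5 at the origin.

D_6

The Hessian of f at 0 has rank 0. Corank 2; j^3 = x^2*(x + y) has shape L^2 M (L != M), so D-series; mu = 6 gives D_6.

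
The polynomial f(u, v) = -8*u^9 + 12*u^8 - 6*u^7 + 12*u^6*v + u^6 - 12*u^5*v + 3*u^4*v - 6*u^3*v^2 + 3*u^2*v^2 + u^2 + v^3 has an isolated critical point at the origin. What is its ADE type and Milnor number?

The Hessian of f at 0 is [[2, 0], [0, 0]] with rank 1, so corank 1. A Groebner basis of the Jacobian ideal J(f) in C{u,v} is {v^2, u}; counting standard monomials gives mu = 2. Corank 1: A-series; mu = 2 gives A_2.

Type A2, Milnor number mu = 2.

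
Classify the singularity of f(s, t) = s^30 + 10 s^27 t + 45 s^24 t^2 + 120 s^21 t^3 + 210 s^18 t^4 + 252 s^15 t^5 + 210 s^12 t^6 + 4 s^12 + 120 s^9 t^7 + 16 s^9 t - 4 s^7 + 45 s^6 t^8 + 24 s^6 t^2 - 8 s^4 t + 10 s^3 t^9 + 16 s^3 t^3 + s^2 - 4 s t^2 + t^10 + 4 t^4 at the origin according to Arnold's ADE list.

A9

The Hessian of f at 0 has rank 1. Corank 1: A-series; mu = 9 gives A_9.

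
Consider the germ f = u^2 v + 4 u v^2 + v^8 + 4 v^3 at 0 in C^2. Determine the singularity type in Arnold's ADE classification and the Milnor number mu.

Type D_9, Milnor number mu = 9.

The Hessian of f at 0 has rank 0. Corank 2; j^3 = v*(u + 2*v)^2 has shape L^2 M (L != M), so D-series; mu = 9 gives D_9.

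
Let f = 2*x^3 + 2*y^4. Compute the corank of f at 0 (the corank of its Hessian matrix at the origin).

2

Hessian at 0 has rank 0.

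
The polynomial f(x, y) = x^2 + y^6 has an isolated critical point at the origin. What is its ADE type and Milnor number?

Type A5, Milnor number mu = 5.

The Hessian of f at 0 has rank 1. Corank 1: A-series; mu = 5 gives A_5.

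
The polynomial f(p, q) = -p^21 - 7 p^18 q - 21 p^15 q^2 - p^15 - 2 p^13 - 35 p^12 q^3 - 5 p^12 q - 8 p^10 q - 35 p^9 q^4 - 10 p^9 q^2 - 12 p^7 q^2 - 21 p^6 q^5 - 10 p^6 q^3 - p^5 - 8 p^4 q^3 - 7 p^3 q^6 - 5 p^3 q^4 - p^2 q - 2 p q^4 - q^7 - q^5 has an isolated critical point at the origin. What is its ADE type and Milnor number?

Type D_6, Milnor number mu = 6.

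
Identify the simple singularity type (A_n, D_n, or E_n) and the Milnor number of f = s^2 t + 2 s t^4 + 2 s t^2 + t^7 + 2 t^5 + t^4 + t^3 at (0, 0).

Type D_{5}, Milnor number mu = 5.

The Hessian of f at 0 is [[0, 0], [0, 0]] with rank 0, so corank 2. A Groebner basis of the Jacobian ideal J(f) in C{s,t} is {s^3 - s^2/4 + t^2/4, s^2/4 + t^3 - t^2/4, s*t + t^2}; counting standard monomials gives mu = 5. Corank 2; j^3 = t*(s + t)^2 has shape L^2 M (L != M), so D-series; mu = 5 gives D_5.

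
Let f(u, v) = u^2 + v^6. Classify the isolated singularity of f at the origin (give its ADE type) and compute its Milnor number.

Type A_{5}, Milnor number mu = 5.

The Hessian of f at 0 is [[2, 0], [0, 0]] with rank 1, so corank 1. A Groebner basis of the Jacobian ideal J(f) in C{u,v} is {v^5, u}; counting standard monomials gives mu = 5. Corank 1: A-series; mu = 5 gives A_5.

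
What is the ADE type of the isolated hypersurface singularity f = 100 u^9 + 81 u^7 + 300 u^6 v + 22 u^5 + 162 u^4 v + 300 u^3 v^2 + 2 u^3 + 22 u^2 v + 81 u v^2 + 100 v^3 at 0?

The Hessian of f at 0 has rank 0. Corank 2; j^3 = (u + 4*v)*(2*u^2 + 14*u*v + 25*v^2) splits into three distinct lines over C (the quadratic factor has nonzero discriminant), so D_4.

D_{4}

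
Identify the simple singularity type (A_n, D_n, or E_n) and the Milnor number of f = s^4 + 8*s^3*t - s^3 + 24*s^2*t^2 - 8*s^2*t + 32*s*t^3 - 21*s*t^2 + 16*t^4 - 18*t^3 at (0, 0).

The Hessian of f at 0 is [[0, 0], [0, 0]] with rank 0, so corank 2. A Groebner basis of the Jacobian ideal J(f) in C{s,t} is {s*t^2 - 3*s*t/4 - 9*t^2/4, s*t/4 + t^3 + 3*t^2/4, s^2 + 5*s*t + 6*t^2}; counting standard monomials gives mu = 5. Corank 2; j^3 = -(s + 2*t)*(s + 3*t)^2 has shape L^2 M (L != M), so D-series; mu = 5 gives D_5.

Type D5, Milnor number mu = 5.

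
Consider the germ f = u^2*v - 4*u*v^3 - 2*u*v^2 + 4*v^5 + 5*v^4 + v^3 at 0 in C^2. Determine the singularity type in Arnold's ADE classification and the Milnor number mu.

Type D_5, Milnor number mu = 5.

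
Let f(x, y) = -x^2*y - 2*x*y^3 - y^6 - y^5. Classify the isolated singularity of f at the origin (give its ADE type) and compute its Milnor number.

Type D_{7}, Milnor number mu = 7.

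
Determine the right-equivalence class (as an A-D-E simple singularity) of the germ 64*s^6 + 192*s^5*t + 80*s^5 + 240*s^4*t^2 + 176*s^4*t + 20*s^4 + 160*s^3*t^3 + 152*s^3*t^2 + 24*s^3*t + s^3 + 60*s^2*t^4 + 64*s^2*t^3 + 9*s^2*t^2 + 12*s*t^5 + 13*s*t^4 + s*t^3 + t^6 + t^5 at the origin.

E7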